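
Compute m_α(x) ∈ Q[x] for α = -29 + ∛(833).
m_α(x) = x^3 + 87x^2 + 2523x + 23556

Set β = α + 29 = ∛(833), so β^3 = 833. Then (α + 29)^3 - 833 = 0, i.e. α is a root of g(x) = (x + 29)^3 - 833 = x^3 + 87x^2 + 2523x + 23556. Since g(x) = h(x + 29) where h(x) = x^3 - 833, and h is irreducible over Q (because 833 is not a perfect cube, so h has no rational root, and a monic cubic with no rational root is irreducible), g is also irreducible (irreducibility is preserved under the substitution x → x + 29). Hence m_α(x) = x^3 + 87x^2 + 2523x + 23556.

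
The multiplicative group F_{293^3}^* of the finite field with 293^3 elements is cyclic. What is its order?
|F_{293^3}^*| = 25153756

F_{293^3} has 293^3 = 25153757 elements; its multiplicative group consists of all nonzero elements, so |F_{293^3}^*| = 25153757 - 1 = 25153756. (It is cyclic since any finite subgroup of the multiplicative group of a field is cyclic.)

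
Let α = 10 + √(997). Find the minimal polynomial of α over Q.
m_α(x) = x^2 - 20x - 897

From α - 10 = √(997), squaring gives (α - 10)^2 = 997, i.e. α^2 - 20α + 100 = 997, so α^2 - 20α - 897 = 0. The discriminant of x^2 - 20x - 897 is (-20)^2 - 4·(-897) = 400 + 3588 = 3988, and 4·(997) is not a perfect square in Q since 997 is squarefree and ≠ 1. Hence x^2 - 20x - 897 is irreducible over Q and is the minimal polynomial of α.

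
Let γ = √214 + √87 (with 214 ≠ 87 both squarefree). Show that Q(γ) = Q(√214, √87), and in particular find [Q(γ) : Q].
[Q(γ) : Q] = 4 (equivalently, Q(γ) = Q(√214, √87))

Obviously Q(γ) ⊆ Q(√214, √87), and [Q(√214, √87):Q] = 4 (since 214, 87 are distinct squarefree integers > 1 with 18618 not a perfect square). To show equality we compute the minimal polynomial of γ. From γ = √214 + √87: γ^2 = 214 + 2√(18618) + 87 = 301 + 2√(18618), so γ^2 - 301 = 2√(18618); squaring, (γ^2 - 301)^2 = 4·18618, i.e. γ^4 - 602γ^2 + 90601 - 74472 = 0, i.e. γ^4 - 602γ^2 + 16129 = 0. So γ is a root of x^4 - 602x^2 + 16129. This polynomial is irreducible over Q: it has no rational root (each ±√214 ± √87 is irrational), and any factorization into two quadratics over Q would force √(18618) ∈ Q (pairing opposite roots) or √214, √87 ∈ Q (other pairings), all impossible. Hence [Q(γ):Q] = 4 = [Q(√214, √87):Q], so Q(γ) = Q(√214, √87).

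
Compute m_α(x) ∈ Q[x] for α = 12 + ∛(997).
m_α(x) = x^3 - 36x^2 + 432x - 2725

Set β = α - 12 = ∛(997), so β^3 = 997. Then (α - 12)^3 - 997 = 0, i.e. α is a root of g(x) = (x - 12)^3 - 997 = x^3 - 36x^2 + 432x - 2725. Since g(x) = h(x - 12) where h(x) = x^3 - 997, and h is irreducible over Q (because 997 is not a perfect cube, so h has no rational root, and a monic cubic with no rational root is irreducible), g is also irreducible (irreducibility is preserved under the substitution x → x - 12). Hence m_α(x) = x^3 - 36x^2 + 432x - 2725.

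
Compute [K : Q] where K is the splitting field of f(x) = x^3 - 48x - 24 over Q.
[K : Q] = 6

By the rational root test, any rational root of the monic integer polynomial f(x) = x^3 - 48x - 24 must be an integer dividing the constant term -24, i.e. one of ±{1, 2, 3, 4, 6, 8, 12, 24}. Evaluating: f(1) = -71, f(-1) = 23, f(2) = -112, f(-2) = 64, f(3) = -141, f(-3) = 93, f(4) = -152, f(-4) = 104, f(6) = -96, f(-6) = 48, f(8) = 104, f(-8) = -152, f(12) = 1128, f(-12) = -1176, f(24) = 12648, f(-24) = -12696; none is 0, so f has no rational root and is therefore irreducible over Q (a cubic with no linear factor over a field is irreducible). For an irreducible cubic, the Galois group is A_3 or S_3 according as the discriminant disc(f) = -4a^3 - 27b^2 = -4·(-48)^3 - 27·(-24)^2 = 426816 is or is not a square in Q. Here disc(f) = 426816 is not a perfect square in Q, so the Galois group of f over Q is not contained in A_3 and must be all of S_3. The splitting field has degree |S_3| = 6 over Q, so [K : Q] = 6.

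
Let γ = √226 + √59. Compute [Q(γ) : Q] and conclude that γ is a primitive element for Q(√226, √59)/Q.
[Q(γ) : Q] = 4 (equivalently, Q(γ) = Q(√226, √59))

Obviously Q(γ) ⊆ Q(√226, √59), and [Q(√226, √59):Q] = 4 (since 226, 59 are distinct squarefree integers > 1 with 13334 not a perfect square). To show equality we compute the minimal polynomial of γ. From γ = √226 + √59: γ^2 = 226 + 2√(13334) + 59 = 285 + 2√(13334), so γ^2 - 285 = 2√(13334); squaring, (γ^2 - 285)^2 = 4·13334, i.e. γ^4 - 570γ^2 + 81225 - 53336 = 0, i.e. γ^4 - 570γ^2 + 27889 = 0. So γ is a root of x^4 - 570x^2 + 27889. This polynomial is irreducible over Q: it has no rational root (each ±√226 ± √59 is irrational), and any factorization into two quadratics over Q would force √(13334) ∈ Q (pairing opposite roots) or √226, √59 ∈ Q (other pairings), all impossible. Hence [Q(γ):Q] = 4 = [Q(√226, √59):Q], so Q(γ) = Q(√226, √59).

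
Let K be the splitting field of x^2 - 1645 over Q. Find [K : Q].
[K : Q] = 2

f(x) = x^2 - 1645 factors as (x - √1645)(x + √1645). The splitting field is K = Q(√1645). Since 1645 is squarefree and > 1, it is not a perfect square, so x^2 - 1645 is irreducible over Q and [Q(√1645) : Q] = 2. Hence [K : Q] = 2.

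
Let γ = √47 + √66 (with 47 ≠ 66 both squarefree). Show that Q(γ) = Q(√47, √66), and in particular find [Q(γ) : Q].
[Q(γ) : Q] = 4 (equivalently, Q(γ) = Q(√47, √66))

Obviously Q(γ) ⊆ Q(√47, √66), and [Q(√47, √66):Q] = 4 (since 47, 66 are distinct squarefree integers > 1 with 3102 not a perfect square). To show equality we compute the minimal polynomial of γ. From γ = √47 + √66: γ^2 = 47 + 2√(3102) + 66 = 113 + 2√(3102), so γ^2 - 113 = 2√(3102); squaring, (γ^2 - 113)^2 = 4·3102, i.e. γ^4 - 226γ^2 + 12769 - 12408 = 0, i.e. γ^4 - 226γ^2 + 361 = 0. So γ is a root of x^4 - 226x^2 + 361. This polynomial is irreducible over Q: it has no rational root (each ±√47 ± √66 is irrational), and any factorization into two quadratics over Q would force √(3102) ∈ Q (pairing opposite roots) or √47, √66 ∈ Q (other pairings), all impossible. Hence [Q(γ):Q] = 4 = [Q(√47, √66):Q], so Q(γ) = Q(√47, √66).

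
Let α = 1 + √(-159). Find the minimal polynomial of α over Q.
m_α(x) = x^2 - 2x + 160

From α - 1 = √(-159), squaring gives (α - 1)^2 = -159, i.e. α^2 - 2α + 1 = -159, so α^2 - 2α + 160 = 0. The discriminant of x^2 - 2x + 160 is (-2)^2 - 4·(160) = 4 - 640 = -636, and 4·(-159) is not a perfect square in Q since -159 is squarefree and ≠ 1. Hence x^2 - 2x + 160 is irreducible over Q and is the minimal polynomial of α.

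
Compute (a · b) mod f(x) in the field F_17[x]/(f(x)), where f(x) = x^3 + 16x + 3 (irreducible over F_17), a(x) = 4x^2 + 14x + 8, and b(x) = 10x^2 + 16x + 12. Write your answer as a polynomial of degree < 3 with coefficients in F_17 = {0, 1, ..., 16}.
a · b ≡ x^2 + 6x + 11 (mod f(x))

Multiply in F_17[x]: a(x)·b(x) = (4x^2 + 14x + 8)·(10x^2 + 16x + 12) = 6x^4 + 12x^2 + 7x + 11. This has degree ≥ 3, so divide by f(x) over F_17: 6x^4 + 12x^2 + 7x + 11 = (6x)·(x^3 + 16x + 3) + (x^2 + 6x + 11). Hence a·b ≡ x^2 + 6x + 11 (mod f). (F_17[x]/(f) is a field with 17^3 = 4913 elements since f is irreducible of degree 3.)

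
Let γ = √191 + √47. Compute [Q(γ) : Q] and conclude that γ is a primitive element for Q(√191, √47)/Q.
[Q(γ) : Q] = 4 (equivalently, Q(γ) = Q(√191, √47))

Obviously Q(γ) ⊆ Q(√191, √47), and [Q(√191, √47):Q] = 4 (since 191, 47 are distinct squarefree integers > 1 with 8977 not a perfect square). To show equality we compute the minimal polynomial of γ. From γ = √191 + √47: γ^2 = 191 + 2√(8977) + 47 = 238 + 2√(8977), so γ^2 - 238 = 2√(8977); squaring, (γ^2 - 238)^2 = 4·8977, i.e. γ^4 - 476γ^2 + 56644 - 35908 = 0, i.e. γ^4 - 476γ^2 + 20736 = 0. So γ is a root of x^4 - 476x^2 + 20736. This polynomial is irreducible over Q: it has no rational root (each ±√191 ± √47 is irrational), and any factorization into two quadratics over Q would force √(8977) ∈ Q (pairing opposite roots) or √191, √47 ∈ Q (other pairings), all impossible. Hence [Q(γ):Q] = 4 = [Q(√191, √47):Q], so Q(γ) = Q(√191, √47).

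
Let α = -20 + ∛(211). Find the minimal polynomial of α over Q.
m_α(x) = x^3 + 60x^2 + 1200x + 7789

Set β = α + 20 = ∛(211), so β^3 = 211. Then (α + 20)^3 - 211 = 0, i.e. α is a root of g(x) = (x + 20)^3 - 211 = x^3 + 60x^2 + 1200x + 7789. Since g(x) = h(x + 20) where h(x) = x^3 - 211, and h is irreducible over Q (because 211 is not a perfect cube, so h has no rational root, and a monic cubic with no rational root is irreducible), g is also irreducible (irreducibility is preserved under the substitution x → x + 20). Hence m_α(x) = x^3 + 60x^2 + 1200x + 7789.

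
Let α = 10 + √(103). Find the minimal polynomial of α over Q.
m_α(x) = x^2 - 20x - 3

From α - 10 = √(103), squaring gives (α - 10)^2 = 103, i.e. α^2 - 20α + 100 = 103, so α^2 - 20α - 3 = 0. The discriminant of x^2 - 20x - 3 is (-20)^2 - 4·(-3) = 400 + 12 = 412, and 4·(103) is not a perfect square in Q since 103 is squarefree and ≠ 1. Hence x^2 - 20x - 3 is irreducible over Q and is the minimal polynomial of α.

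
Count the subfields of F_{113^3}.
F_{113^3} has 2 subfields

The subfields of F_{p^n} are exactly the fields F_{p^d} for d | n (each is the fixed field of the unique index-d subgroup of Gal(F_{p^n}/F_p) ≅ Z/nZ). The divisors of n = 3 are {1, 3}, giving 2 subfields: F_{113^1}, F_{113^3}.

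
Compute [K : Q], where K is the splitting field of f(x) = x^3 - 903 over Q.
[K : Q] = 6

The roots of x^3 - 903 are ∛903, ω∛903, ω^2∛903 where ω = e^(2πi/3) is a primitive cube root of unity, so K = Q(∛903, ω). Now [Q(∛903):Q] = 3 (since 903 is not a perfect cube, x^3 - 903 is irreducible) and [Q(ω):Q] = 2. Both 2 and 3 divide [K:Q], and [K:Q] ≤ 3·2 = 6, so [K:Q] = 6. (Equivalently: Q(∛903) ⊂ R but ω ∉ R, so [K : Q(∛903)] = 2.)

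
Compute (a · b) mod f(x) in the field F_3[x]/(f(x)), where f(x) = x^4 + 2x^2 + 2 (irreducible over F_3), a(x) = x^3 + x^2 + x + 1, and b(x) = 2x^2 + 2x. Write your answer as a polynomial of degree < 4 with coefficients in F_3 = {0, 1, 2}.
a · b ≡ 2x^2 + x + 1 (mod f(x))

Multiply in F_3[x]: a(x)·b(x) = (x^3 + x^2 + x + 1)·(2x^2 + 2x) = 2x^5 + x^4 + x^3 + x^2 + 2x. This has degree ≥ 4, so divide by f(x) over F_3: 2x^5 + x^4 + x^3 + x^2 + 2x = (2x + 1)·(x^4 + 2x^2 + 2) + (2x^2 + x + 1). Hence a·b ≡ 2x^2 + x + 1 (mod f). (F_3[x]/(f) is a field with 3^4 = 81 elements since f is irreducible of degree 4.)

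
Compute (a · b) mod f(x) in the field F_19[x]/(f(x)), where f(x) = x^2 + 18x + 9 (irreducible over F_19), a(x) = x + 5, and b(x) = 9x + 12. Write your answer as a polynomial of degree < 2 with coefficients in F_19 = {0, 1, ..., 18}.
a · b ≡ 9x + 17 (mod f(x))

Multiply in F_19[x]: a(x)·b(x) = (x + 5)·(9x + 12) = 9x^2 + 3. This has degree ≥ 2, so divide by f(x) over F_19: 9x^2 + 3 = (9)·(x^2 + 18x + 9) + (9x + 17). Hence a·b ≡ 9x + 17 (mod f). (F_19[x]/(f) is a field with 19^2 = 361 elements since f is irreducible of degree 2.)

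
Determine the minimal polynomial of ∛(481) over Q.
m_α(x) = x^3 - 481

α satisfies α^3 = 481, so x^3 - 481 annihilates α. By the rational root test, a rational root p/q (in lowest terms) of x^3 - 481 would satisfy p^3 = 481 q^3, forcing q = 1 and p^3 = 481; but 481 is not a perfect cube, contradiction. A monic cubic over Q with no rational root is irreducible (any nontrivial factorization would include a linear factor). Hence x^3 - 481 is the minimal polynomial of α, and in particular [Q(α):Q] = 3.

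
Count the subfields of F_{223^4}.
F_{223^4} has 3 subfields

The subfields of F_{p^n} are exactly the fields F_{p^d} for d | n (each is the fixed field of the unique index-d subgroup of Gal(F_{p^n}/F_p) ≅ Z/nZ). The divisors of n = 4 are {1, 2, 4}, giving 3 subfields: F_{223^1}, F_{223^2}, F_{223^4}.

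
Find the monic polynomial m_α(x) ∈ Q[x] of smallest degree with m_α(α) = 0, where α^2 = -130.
m_α(x) = x^2 + 130

α satisfies α^2 + 130 = 0, so x^2 + 130 annihilates α. Since d = -130 is squarefree and ≠ 1, it is not a perfect square in Q, so x^2 + 130 has no rational root and is therefore irreducible over Q (a degree-2 polynomial over a field is irreducible iff it has no root). Hence m_α(x) = x^2 + 130.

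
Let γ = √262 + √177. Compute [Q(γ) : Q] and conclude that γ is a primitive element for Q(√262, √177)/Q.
[Q(γ) : Q] = 4 (equivalently, Q(γ) = Q(√262, √177))

Obviously Q(γ) ⊆ Q(√262, √177), and [Q(√262, √177):Q] = 4 (since 262, 177 are distinct squarefree integers > 1 with 46374 not a perfect square). To show equality we compute the minimal polynomial of γ. From γ = √262 + √177: γ^2 = 262 + 2√(46374) + 177 = 439 + 2√(46374), so γ^2 - 439 = 2√(46374); squaring, (γ^2 - 439)^2 = 4·46374, i.e. γ^4 - 878γ^2 + 192721 - 185496 = 0, i.e. γ^4 - 878γ^2 + 7225 = 0. So γ is a root of x^4 - 878x^2 + 7225. This polynomial is irreducible over Q: it has no rational root (each ±√262 ± √177 is irrational), and any factorization into two quadratics over Q would force √(46374) ∈ Q (pairing opposite roots) or √262, √177 ∈ Q (other pairings), all impossible. Hence [Q(γ):Q] = 4 = [Q(√262, √177):Q], so Q(γ) = Q(√262, √177).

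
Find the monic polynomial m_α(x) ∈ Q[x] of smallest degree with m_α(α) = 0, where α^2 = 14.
m_α(x) = x^2 - 14

α satisfies α^2 - 14 = 0, so x^2 - 14 annihilates α. Since d = 14 is squarefree and ≠ 1, it is not a perfect square in Q, so x^2 - 14 has no rational root and is therefore irreducible over Q (a degree-2 polynomial over a field is irreducible iff it has no root). Hence m_α(x) = x^2 - 14.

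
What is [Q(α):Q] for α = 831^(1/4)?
[Q(α):Q] = 4

α is a root of x^4 - 831. By Eisenstein's criterion at the prime p = 3 (which divides the constant term 831 but p^2 = 9 does not, since 831 is squarefree), x^4 - 831 is irreducible over Q. Hence [Q(α):Q] = 4.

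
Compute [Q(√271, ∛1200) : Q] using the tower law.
[Q(√271, ∛1200) : Q] = 6

Let L = Q(√271, ∛1200). Since Q(√271) ⊂ L and [Q(√271):Q] = 2, the tower law gives 2 | [L:Q]. Likewise Q(∛1200) ⊂ L with [Q(∛1200):Q] = 3 (because 1200 is not a perfect cube), so 3 | [L:Q]. As gcd(2,3) = 1, [L:Q] is divisible by 6. Conversely L is generated over Q by √271 and ∛1200, so [L:Q] ≤ 2·3 = 6. Therefore [Q(√271, ∛1200) : Q] = 6.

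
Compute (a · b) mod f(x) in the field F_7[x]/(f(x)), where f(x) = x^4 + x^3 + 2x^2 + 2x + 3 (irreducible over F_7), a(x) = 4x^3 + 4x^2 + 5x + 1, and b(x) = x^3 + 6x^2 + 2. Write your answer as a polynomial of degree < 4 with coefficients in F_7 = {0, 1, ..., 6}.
a · b ≡ 2x^2 + 4 (mod f(x))

Multiply in F_7[x]: a(x)·b(x) = (4x^3 + 4x^2 + 5x + 1)·(x^3 + 6x^2 + 2) = 4x^6 + x^4 + 4x^3 + 3x + 2. This has degree ≥ 4, so divide by f(x) over F_7: 4x^6 + x^4 + 4x^3 + 3x + 2 = (4x^2 + 3x + 4)·(x^4 + x^3 + 2x^2 + 2x + 3) + (2x^2 + 4). Hence a·b ≡ 2x^2 + 4 (mod f). (F_7[x]/(f) is a field with 7^4 = 2401 elements since f is irreducible of degree 4.)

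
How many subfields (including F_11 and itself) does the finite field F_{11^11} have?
F_{11^11} has 2 subfields

The subfields of F_{p^n} are exactly the fields F_{p^d} for d | n (each is the fixed field of the unique index-d subgroup of Gal(F_{p^n}/F_p) ≅ Z/nZ). The divisors of n = 11 are {1, 11}, giving 2 subfields: F_{11^1}, F_{11^11}.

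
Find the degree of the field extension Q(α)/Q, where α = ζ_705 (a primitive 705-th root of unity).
[Q(α):Q] = 368

The minimal polynomial of ζ_705 over Q is the 705-th cyclotomic polynomial Φ_705(x), which is irreducible over Q and has degree φ(705) = 368. Hence [Q(α):Q] = φ(705) = 368.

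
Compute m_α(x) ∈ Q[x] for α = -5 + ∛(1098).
m_α(x) = x^3 + 15x^2 + 75x - 973

Set β = α + 5 = ∛(1098), so β^3 = 1098. Then (α + 5)^3 - 1098 = 0, i.e. α is a root of g(x) = (x + 5)^3 - 1098 = x^3 + 15x^2 + 75x - 973. Since g(x) = h(x + 5) where h(x) = x^3 - 1098, and h is irreducible over Q (because 1098 is not a perfect cube, so h has no rational root, and a monic cubic with no rational root is irreducible), g is also irreducible (irreducibility is preserved under the substitution x → x + 5). Hence m_α(x) = x^3 + 15x^2 + 75x - 973.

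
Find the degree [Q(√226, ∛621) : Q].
[Q(√226, ∛621) : Q] = 6

Let L = Q(√226, ∛621). Since Q(√226) ⊂ L and [Q(√226):Q] = 2, the tower law gives 2 | [L:Q]. Likewise Q(∛621) ⊂ L with [Q(∛621):Q] = 3 (because 621 is not a perfect cube), so 3 | [L:Q]. As gcd(2,3) = 1, [L:Q] is divisible by 6. Conversely L is generated over Q by √226 and ∛621, so [L:Q] ≤ 2·3 = 6. Therefore [Q(√226, ∛621) : Q] = 6.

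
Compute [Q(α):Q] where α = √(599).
[Q(α):Q] = 2

[Q(α):Q] equals the degree of the minimal polynomial of α. Here α^2 = 599 and x^2 - 599 is irreducible (d = 599 is squarefree, ≠ 1, hence not a square), so deg(m_α) = 2. Thus [Q(α):Q] = 2.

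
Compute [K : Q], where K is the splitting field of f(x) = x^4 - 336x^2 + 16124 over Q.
[K : Q] = 4

Solving the quadratic in x^2: x^2 = (336 ± √(336^2 - 4·16124))/2 = (336 ± √48400)/2 = (336 ± 220)/2, giving x^2 = 58 or x^2 = 278. So f(x) = (x^2 - 58)(x^2 - 278) and the roots of f are ±√58, ±√278. Hence the splitting field is K = Q(√58, √278). Since 58 and 278 are distinct squarefree integers > 1, their product 16124 is not a perfect square, so √278 ∉ Q(√58). By the tower law [K:Q] = [Q(√58,√278):Q(√58)] · [Q(√58):Q] = 2 · 2 = 4.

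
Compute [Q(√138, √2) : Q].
[Q(√138, √2) : Q] = 4

[Q(√138):Q] = 2 (min poly x^2 - 138, irreducible since 138 is squarefree > 1). For the top step, suppose √2 ∈ Q(√138), say √2 = c + d√138 with c, d ∈ Q. Squaring: 2 = c^2 + 138d^2 + 2cd√138. Since √138 ∉ Q this forces 2cd = 0. If d = 0 then √2 = c ∈ Q, contradicting 2 squarefree > 1. If c = 0 then 2 = 138d^2, so 138·2 = (138d)^2 is a perfect square in Q — but 138·2 = 276 is not a perfect square (since 138 and 2 are distinct squarefree integers). Contradiction. Hence √2 ∉ Q(√138), so x^2 - 2 stays irreducible over Q(√138) and [Q(√138, √2) : Q(√138)] = 2. By the tower law, [Q(√138, √2) : Q] = 2 · 2 = 4.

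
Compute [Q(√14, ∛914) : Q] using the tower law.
[Q(√14, ∛914) : Q] = 6

Let L = Q(√14, ∛914). Since Q(√14) ⊂ L and [Q(√14):Q] = 2, the tower law gives 2 | [L:Q]. Likewise Q(∛914) ⊂ L with [Q(∛914):Q] = 3 (because 914 is not a perfect cube), so 3 | [L:Q]. As gcd(2,3) = 1, [L:Q] is divisible by 6. Conversely L is generated over Q by √14 and ∛914, so [L:Q] ≤ 2·3 = 6. Therefore [Q(√14, ∛914) : Q] = 6.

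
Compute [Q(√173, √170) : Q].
[Q(√173, √170) : Q] = 4

[Q(√173):Q] = 2 (min poly x^2 - 173, irreducible since 173 is squarefree > 1). For the top step, suppose √170 ∈ Q(√173), say √170 = c + d√173 with c, d ∈ Q. Squaring: 170 = c^2 + 173d^2 + 2cd√173. Since √173 ∉ Q this forces 2cd = 0. If d = 0 then √170 = c ∈ Q, contradicting 170 squarefree > 1. If c = 0 then 170 = 173d^2, so 173·170 = (173d)^2 is a perfect square in Q — but 173·170 = 29410 is not a perfect square (since 173 and 170 are distinct squarefree integers). Contradiction. Hence √170 ∉ Q(√173), so x^2 - 170 stays irreducible over Q(√173) and [Q(√173, √170) : Q(√173)] = 2. By the tower law, [Q(√173, √170) : Q] = 2 · 2 = 4.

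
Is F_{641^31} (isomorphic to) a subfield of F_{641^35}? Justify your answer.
No: F_{641^31} is not a subfield of F_{641^35}

F_{p^m} embeds in F_{p^n} iff m | n. Here 31 ∤ 35 (since 35 = 1·31 + 4 with remainder 4 ≠ 0), so F_{641^31} is not a subfield of F_{641^35}. Equivalently: if it were, the tower law would give 31 = [F_{641^31}:F_641] dividing [F_{641^35}:F_641] = 35, contradiction.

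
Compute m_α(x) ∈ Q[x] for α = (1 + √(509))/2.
m_α(x) = x^2 - x - 127

From 2α - 1 = √(509), squaring gives (2α - 1)^2 = 509, i.e. 4α^2 - 4α + 1 = 509, so α^2 - α + (1 - 509)/4 = 0. Since 509 ≡ 1 (mod 4), (1 - 509)/4 = -127 ∈ Z. The polynomial x^2 - x - 127 has discriminant 1 - 4·(-127) = 509, which is not a perfect square in Q (d = 509 is squarefree and ≠ 1), so x^2 - x - 127 is irreducible over Q. It is the minimal polynomial of α.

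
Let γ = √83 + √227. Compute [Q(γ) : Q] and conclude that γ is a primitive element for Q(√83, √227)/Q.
[Q(γ) : Q] = 4 (equivalently, Q(γ) = Q(√83, √227))

Obviously Q(γ) ⊆ Q(√83, √227), and [Q(√83, √227):Q] = 4 (since 83, 227 are distinct squarefree integers > 1 with 18841 not a perfect square). To show equality we compute the minimal polynomial of γ. From γ = √83 + √227: γ^2 = 83 + 2√(18841) + 227 = 310 + 2√(18841), so γ^2 - 310 = 2√(18841); squaring, (γ^2 - 310)^2 = 4·18841, i.e. γ^4 - 620γ^2 + 96100 - 75364 = 0, i.e. γ^4 - 620γ^2 + 20736 = 0. So γ is a root of x^4 - 620x^2 + 20736. This polynomial is irreducible over Q: it has no rational root (each ±√83 ± √227 is irrational), and any factorization into two quadratics over Q would force √(18841) ∈ Q (pairing opposite roots) or √83, √227 ∈ Q (other pairings), all impossible. Hence [Q(γ):Q] = 4 = [Q(√83, √227):Q], so Q(γ) = Q(√83, √227).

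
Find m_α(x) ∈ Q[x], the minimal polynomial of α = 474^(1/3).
m_α(x) = x^3 - 474

α satisfies α^3 = 474, so x^3 - 474 annihilates α. By the rational root test, a rational root p/q (in lowest terms) of x^3 - 474 would satisfy p^3 = 474 q^3, forcing q = 1 and p^3 = 474; but 474 is not a perfect cube, contradiction. A monic cubic over Q with no rational root is irreducible (any nontrivial factorization would include a linear factor). Hence x^3 - 474 is the minimal polynomial of α, and in particular [Q(α):Q] = 3.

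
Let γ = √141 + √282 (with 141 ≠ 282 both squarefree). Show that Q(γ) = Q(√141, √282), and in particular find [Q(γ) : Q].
[Q(γ) : Q] = 4 (equivalently, Q(γ) = Q(√141, √282))

Obviously Q(γ) ⊆ Q(√141, √282), and [Q(√141, √282):Q] = 4 (since 141, 282 are distinct squarefree integers > 1 with 39762 not a perfect square). To show equality we compute the minimal polynomial of γ. From γ = √141 + √282: γ^2 = 141 + 2√(39762) + 282 = 423 + 2√(39762), so γ^2 - 423 = 2√(39762); squaring, (γ^2 - 423)^2 = 4·39762, i.e. γ^4 - 846γ^2 + 178929 - 159048 = 0, i.e. γ^4 - 846γ^2 + 19881 = 0. So γ is a root of x^4 - 846x^2 + 19881. This polynomial is irreducible over Q: it has no rational root (each ±√141 ± √282 is irrational), and any factorization into two quadratics over Q would force √(39762) ∈ Q (pairing opposite roots) or √141, √282 ∈ Q (other pairings), all impossible. Hence [Q(γ):Q] = 4 = [Q(√141, √282):Q], so Q(γ) = Q(√141, √282).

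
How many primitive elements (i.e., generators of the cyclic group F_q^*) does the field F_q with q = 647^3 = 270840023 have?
There are φ(270840022) = 120113280 primitive elements

F_q^* is cyclic of order q - 1 = 270840022. A cyclic group of order m has exactly φ(m) generators. Here m = 270840022 = 2 · 17 · 19 · 211 · 1987, so the number of primitive elements is φ(270840022) = 120113280.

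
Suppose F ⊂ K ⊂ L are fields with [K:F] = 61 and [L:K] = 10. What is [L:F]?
[L:F] = 610

The tower law says that for any tower of field extensions F ⊂ K ⊂ L with finite degrees, [L:F] = [L:K] · [K:F]. Here this gives [L:F] = 10 · 61 = 610.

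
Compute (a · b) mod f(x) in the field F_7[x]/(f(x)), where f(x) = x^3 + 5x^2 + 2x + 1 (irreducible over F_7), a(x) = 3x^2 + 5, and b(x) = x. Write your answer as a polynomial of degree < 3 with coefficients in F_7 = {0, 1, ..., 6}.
a · b ≡ 6x^2 + 6x + 4 (mod f(x))

Multiply in F_7[x]: a(x)·b(x) = (3x^2 + 5)·(x) = 3x^3 + 5x. This has degree ≥ 3, so divide by f(x) over F_7: 3x^3 + 5x = (3)·(x^3 + 5x^2 + 2x + 1) + (6x^2 + 6x + 4). Hence a·b ≡ 6x^2 + 6x + 4 (mod f). (F_7[x]/(f) is a field with 7^3 = 343 elements since f is irreducible of degree 3.)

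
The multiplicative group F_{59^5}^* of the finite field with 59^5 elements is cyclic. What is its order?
|F_{59^5}^*| = 714924298

F_{59^5} has 59^5 = 714924299 elements; its multiplicative group consists of all nonzero elements, so |F_{59^5}^*| = 714924299 - 1 = 714924298. (It is cyclic since any finite subgroup of the multiplicative group of a field is cyclic.)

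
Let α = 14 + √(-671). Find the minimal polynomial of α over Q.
m_α(x) = x^2 - 28x + 867

From α - 14 = √(-671), squaring gives (α - 14)^2 = -671, i.e. α^2 - 28α + 196 = -671, so α^2 - 28α + 867 = 0. The discriminant of x^2 - 28x + 867 is (-28)^2 - 4·(867) = 784 - 3468 = -2684, and 4·(-671) is not a perfect square in Q since -671 is squarefree and ≠ 1. Hence x^2 - 28x + 867 is irreducible over Q and is the minimal polynomial of α.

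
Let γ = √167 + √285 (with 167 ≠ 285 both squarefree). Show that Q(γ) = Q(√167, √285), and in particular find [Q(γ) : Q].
[Q(γ) : Q] = 4 (equivalently, Q(γ) = Q(√167, √285))

Obviously Q(γ) ⊆ Q(√167, √285), and [Q(√167, √285):Q] = 4 (since 167, 285 are distinct squarefree integers > 1 with 47595 not a perfect square). To show equality we compute the minimal polynomial of γ. From γ = √167 + √285: γ^2 = 167 + 2√(47595) + 285 = 452 + 2√(47595), so γ^2 - 452 = 2√(47595); squaring, (γ^2 - 452)^2 = 4·47595, i.e. γ^4 - 904γ^2 + 204304 - 190380 = 0, i.e. γ^4 - 904γ^2 + 13924 = 0. So γ is a root of x^4 - 904x^2 + 13924. This polynomial is irreducible over Q: it has no rational root (each ±√167 ± √285 is irrational), and any factorization into two quadratics over Q would force √(47595) ∈ Q (pairing opposite roots) or √167, √285 ∈ Q (other pairings), all impossible. Hence [Q(γ):Q] = 4 = [Q(√167, √285):Q], so Q(γ) = Q(√167, √285).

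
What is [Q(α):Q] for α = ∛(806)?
[Q(α):Q] = 3

The minimal polynomial of α is x^3 - 806, irreducible over Q since 806 is not a perfect cube (so x^3 - 806 has no rational root). Hence [Q(α):Q] = deg(m_α) = 3.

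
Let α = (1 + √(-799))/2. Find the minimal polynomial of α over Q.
m_α(x) = x^2 - x + 200

From 2α - 1 = √(-799), squaring gives (2α - 1)^2 = -799, i.e. 4α^2 - 4α + 1 = -799, so α^2 - α + (1 + 799)/4 = 0. Since -799 ≡ 1 (mod 4), (1 + 799)/4 = 200 ∈ Z. The polynomial x^2 - x + 200 has discriminant 1 - 4·(200) = -799, which is not a perfect square in Q (d = -799 is squarefree and ≠ 1), so x^2 - x + 200 is irreducible over Q. It is the minimal polynomial of α.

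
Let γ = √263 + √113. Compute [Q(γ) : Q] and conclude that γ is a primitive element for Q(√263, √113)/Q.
[Q(γ) : Q] = 4 (equivalently, Q(γ) = Q(√263, √113))

Obviously Q(γ) ⊆ Q(√263, √113), and [Q(√263, √113):Q] = 4 (since 263, 113 are distinct squarefree integers > 1 with 29719 not a perfect square). To show equality we compute the minimal polynomial of γ. From γ = √263 + √113: γ^2 = 263 + 2√(29719) + 113 = 376 + 2√(29719), so γ^2 - 376 = 2√(29719); squaring, (γ^2 - 376)^2 = 4·29719, i.e. γ^4 - 752γ^2 + 141376 - 118876 = 0, i.e. γ^4 - 752γ^2 + 22500 = 0. So γ is a root of x^4 - 752x^2 + 22500. This polynomial is irreducible over Q: it has no rational root (each ±√263 ± √113 is irrational), and any factorization into two quadratics over Q would force √(29719) ∈ Q (pairing opposite roots) or √263, √113 ∈ Q (other pairings), all impossible. Hence [Q(γ):Q] = 4 = [Q(√263, √113):Q], so Q(γ) = Q(√263, √113).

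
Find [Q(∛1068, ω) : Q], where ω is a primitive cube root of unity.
[Q(∛1068, ω) : Q] = 6

[Q(∛1068):Q] = 3 (min poly x^3 - 1068, irreducible since 1068 is not a perfect cube). [Q(ω):Q] = 2 (min poly x^2 + x + 1). Since Q(∛1068) ⊂ R and ω ∉ R, we have ω ∉ Q(∛1068), so x^2 + x + 1 remains irreducible over Q(∛1068) and [Q(∛1068, ω) : Q(∛1068)] = 2. By the tower law, [Q(∛1068, ω) : Q] = 3 · 2 = 6. (In fact Q(∛1068, ω) is the splitting field of x^3 - 1068 over Q.)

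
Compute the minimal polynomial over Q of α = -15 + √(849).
m_α(x) = x^2 + 30x - 624

From α + 15 = √(849), squaring gives (α + 15)^2 = 849, i.e. α^2 + 30α + 225 = 849, so α^2 + 30α - 624 = 0. The discriminant of x^2 + 30x - 624 is (30)^2 - 4·(-624) = 900 + 2496 = 3396, and 4·(849) is not a perfect square in Q since 849 is squarefree and ≠ 1. Hence x^2 + 30x - 624 is irreducible over Q and is the minimal polynomial of α.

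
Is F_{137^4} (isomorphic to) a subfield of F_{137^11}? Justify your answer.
No: F_{137^4} is not a subfield of F_{137^11}

F_{p^m} embeds in F_{p^n} iff m | n. Here 4 ∤ 11 (since 11 = 2·4 + 3 with remainder 3 ≠ 0), so F_{137^4} is not a subfield of F_{137^11}. Equivalently: if it were, the tower law would give 4 = [F_{137^4}:F_137] dividing [F_{137^11}:F_137] = 11, contradiction.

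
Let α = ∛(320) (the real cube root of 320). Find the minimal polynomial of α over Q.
m_α(x) = x^3 - 320

α satisfies α^3 = 320, so x^3 - 320 annihilates α. By the rational root test, a rational root p/q (in lowest terms) of x^3 - 320 would satisfy p^3 = 320 q^3, forcing q = 1 and p^3 = 320; but 320 is not a perfect cube, contradiction. A monic cubic over Q with no rational root is irreducible (any nontrivial factorization would include a linear factor). Hence x^3 - 320 is the minimal polynomial of α, and in particular [Q(α):Q] = 3.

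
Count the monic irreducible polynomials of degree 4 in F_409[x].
There are 6995691420 monic irreducible polynomials of degree 4 over F_409

Each element of F_{409^4} that lies in no proper subfield is a root of exactly one monic irreducible of degree 4 over F_409, and each such polynomial has 4 distinct roots in F_{409^4}. By Möbius inversion the count is N_409(4) = (1/4) Σ_{d|4} μ(4/d) · 409^d = (1/4)(μ(4)·409^1 + μ(2)·409^2 + μ(1)·409^4) = 27982765680/4 = 6995691420.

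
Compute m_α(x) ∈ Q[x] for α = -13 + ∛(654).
m_α(x) = x^3 + 39x^2 + 507x + 1543

Set β = α + 13 = ∛(654), so β^3 = 654. Then (α + 13)^3 - 654 = 0, i.e. α is a root of g(x) = (x + 13)^3 - 654 = x^3 + 39x^2 + 507x + 1543. Since g(x) = h(x + 13) where h(x) = x^3 - 654, and h is irreducible over Q (because 654 is not a perfect cube, so h has no rational root, and a monic cubic with no rational root is irreducible), g is also irreducible (irreducibility is preserved under the substitution x → x + 13). Hence m_α(x) = x^3 + 39x^2 + 507x + 1543.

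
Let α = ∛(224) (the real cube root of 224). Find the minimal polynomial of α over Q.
m_α(x) = x^3 - 224

α satisfies α^3 = 224, so x^3 - 224 annihilates α. By the rational root test, a rational root p/q (in lowest terms) of x^3 - 224 would satisfy p^3 = 224 q^3, forcing q = 1 and p^3 = 224; but 224 is not a perfect cube, contradiction. A monic cubic over Q with no rational root is irreducible (any nontrivial factorization would include a linear factor). Hence x^3 - 224 is the minimal polynomial of α, and in particular [Q(α):Q] = 3.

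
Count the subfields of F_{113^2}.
F_{113^2} has 2 subfields

The subfields of F_{p^n} are exactly the fields F_{p^d} for d | n (each is the fixed field of the unique index-d subgroup of Gal(F_{p^n}/F_p) ≅ Z/nZ). The divisors of n = 2 are {1, 2}, giving 2 subfields: F_{113^1}, F_{113^2}.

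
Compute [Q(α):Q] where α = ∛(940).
[Q(α):Q] = 3

The minimal polynomial of α is x^3 - 940, irreducible over Q since 940 is not a perfect cube (so x^3 - 940 has no rational root). Hence [Q(α):Q] = deg(m_α) = 3.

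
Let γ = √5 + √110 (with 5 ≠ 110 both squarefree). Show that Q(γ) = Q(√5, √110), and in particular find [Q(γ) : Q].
[Q(γ) : Q] = 4 (equivalently, Q(γ) = Q(√5, √110))

Obviously Q(γ) ⊆ Q(√5, √110), and [Q(√5, √110):Q] = 4 (since 5, 110 are distinct squarefree integers > 1 with 550 not a perfect square). To show equality we compute the minimal polynomial of γ. From γ = √5 + √110: γ^2 = 5 + 2√(550) + 110 = 115 + 2√(550), so γ^2 - 115 = 2√(550); squaring, (γ^2 - 115)^2 = 4·550, i.e. γ^4 - 230γ^2 + 13225 - 2200 = 0, i.e. γ^4 - 230γ^2 + 11025 = 0. So γ is a root of x^4 - 230x^2 + 11025. This polynomial is irreducible over Q: it has no rational root (each ±√5 ± √110 is irrational), and any factorization into two quadratics over Q would force √(550) ∈ Q (pairing opposite roots) or √5, √110 ∈ Q (other pairings), all impossible. Hence [Q(γ):Q] = 4 = [Q(√5, √110):Q], so Q(γ) = Q(√5, √110).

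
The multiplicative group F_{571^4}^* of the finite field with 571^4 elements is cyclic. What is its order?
|F_{571^4}^*| = 106302733680

F_{571^4} has 571^4 = 106302733681 elements; its multiplicative group consists of all nonzero elements, so |F_{571^4}^*| = 106302733681 - 1 = 106302733680. (It is cyclic since any finite subgroup of the multiplicative group of a field is cyclic.)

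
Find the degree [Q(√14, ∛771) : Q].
[Q(√14, ∛771) : Q] = 6

Let L = Q(√14, ∛771). Since Q(√14) ⊂ L and [Q(√14):Q] = 2, the tower law gives 2 | [L:Q]. Likewise Q(∛771) ⊂ L with [Q(∛771):Q] = 3 (because 771 is not a perfect cube), so 3 | [L:Q]. As gcd(2,3) = 1, [L:Q] is divisible by 6. Conversely L is generated over Q by √14 and ∛771, so [L:Q] ≤ 2·3 = 6. Therefore [Q(√14, ∛771) : Q] = 6.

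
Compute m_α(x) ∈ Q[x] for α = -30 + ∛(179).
m_α(x) = x^3 + 90x^2 + 2700x + 26821

Set β = α + 30 = ∛(179), so β^3 = 179. Then (α + 30)^3 - 179 = 0, i.e. α is a root of g(x) = (x + 30)^3 - 179 = x^3 + 90x^2 + 2700x + 26821. Since g(x) = h(x + 30) where h(x) = x^3 - 179, and h is irreducible over Q (because 179 is not a perfect cube, so h has no rational root, and a monic cubic with no rational root is irreducible), g is also irreducible (irreducibility is preserved under the substitution x → x + 30). Hence m_α(x) = x^3 + 90x^2 + 2700x + 26821.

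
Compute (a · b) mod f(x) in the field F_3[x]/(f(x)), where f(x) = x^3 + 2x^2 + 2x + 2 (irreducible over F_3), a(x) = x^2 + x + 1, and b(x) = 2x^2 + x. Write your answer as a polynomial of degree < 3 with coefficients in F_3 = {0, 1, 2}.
a · b ≡ x^2 + 2x + 2 (mod f(x))

Multiply in F_3[x]: a(x)·b(x) = (x^2 + x + 1)·(2x^2 + x) = 2x^4 + x. This has degree ≥ 3, so divide by f(x) over F_3: 2x^4 + x = (2x + 2)·(x^3 + 2x^2 + 2x + 2) + (x^2 + 2x + 2). Hence a·b ≡ x^2 + 2x + 2 (mod f). (F_3[x]/(f) is a field with 3^3 = 27 elements since f is irreducible of degree 3.)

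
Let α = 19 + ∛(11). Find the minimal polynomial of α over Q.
m_α(x) = x^3 - 57x^2 + 1083x - 6870

Set β = α - 19 = ∛(11), so β^3 = 11. Then (α - 19)^3 - 11 = 0, i.e. α is a root of g(x) = (x - 19)^3 - 11 = x^3 - 57x^2 + 1083x - 6870. Since g(x) = h(x - 19) where h(x) = x^3 - 11, and h is irreducible over Q (because 11 is not a perfect cube, so h has no rational root, and a monic cubic with no rational root is irreducible), g is also irreducible (irreducibility is preserved under the substitution x → x - 19). Hence m_α(x) = x^3 - 57x^2 + 1083x - 6870.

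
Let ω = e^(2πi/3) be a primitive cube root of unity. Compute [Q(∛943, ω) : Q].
[Q(∛943, ω) : Q] = 6

[Q(∛943):Q] = 3 (min poly x^3 - 943, irreducible since 943 is not a perfect cube). [Q(ω):Q] = 2 (min poly x^2 + x + 1). Since Q(∛943) ⊂ R and ω ∉ R, we have ω ∉ Q(∛943), so x^2 + x + 1 remains irreducible over Q(∛943) and [Q(∛943, ω) : Q(∛943)] = 2. By the tower law, [Q(∛943, ω) : Q] = 3 · 2 = 6. (In fact Q(∛943, ω) is the splitting field of x^3 - 943 over Q.)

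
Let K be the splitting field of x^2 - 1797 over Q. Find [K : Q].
[K : Q] = 2

f(x) = x^2 - 1797 factors as (x - √1797)(x + √1797). The splitting field is K = Q(√1797). Since 1797 is squarefree and > 1, it is not a perfect square, so x^2 - 1797 is irreducible over Q and [Q(√1797) : Q] = 2. Hence [K : Q] = 2.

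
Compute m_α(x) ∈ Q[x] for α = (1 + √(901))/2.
m_α(x) = x^2 - x - 225

From 2α - 1 = √(901), squaring gives (2α - 1)^2 = 901, i.e. 4α^2 - 4α + 1 = 901, so α^2 - α + (1 - 901)/4 = 0. Since 901 ≡ 1 (mod 4), (1 - 901)/4 = -225 ∈ Z. The polynomial x^2 - x - 225 has discriminant 1 - 4·(-225) = 901, which is not a perfect square in Q (d = 901 is squarefree and ≠ 1), so x^2 - x - 225 is irreducible over Q. It is the minimal polynomial of α.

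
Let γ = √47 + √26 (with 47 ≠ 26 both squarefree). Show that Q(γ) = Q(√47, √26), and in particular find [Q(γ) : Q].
[Q(γ) : Q] = 4 (equivalently, Q(γ) = Q(√47, √26))

Obviously Q(γ) ⊆ Q(√47, √26), and [Q(√47, √26):Q] = 4 (since 47, 26 are distinct squarefree integers > 1 with 1222 not a perfect square). To show equality we compute the minimal polynomial of γ. From γ = √47 + √26: γ^2 = 47 + 2√(1222) + 26 = 73 + 2√(1222), so γ^2 - 73 = 2√(1222); squaring, (γ^2 - 73)^2 = 4·1222, i.e. γ^4 - 146γ^2 + 5329 - 4888 = 0, i.e. γ^4 - 146γ^2 + 441 = 0. So γ is a root of x^4 - 146x^2 + 441. This polynomial is irreducible over Q: it has no rational root (each ±√47 ± √26 is irrational), and any factorization into two quadratics over Q would force √(1222) ∈ Q (pairing opposite roots) or √47, √26 ∈ Q (other pairings), all impossible. Hence [Q(γ):Q] = 4 = [Q(√47, √26):Q], so Q(γ) = Q(√47, √26).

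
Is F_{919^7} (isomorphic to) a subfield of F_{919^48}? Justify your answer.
No: F_{919^7} is not a subfield of F_{919^48}

F_{p^m} embeds in F_{p^n} iff m | n. Here 7 ∤ 48 (since 48 = 6·7 + 6 with remainder 6 ≠ 0), so F_{919^7} is not a subfield of F_{919^48}. Equivalently: if it were, the tower law would give 7 = [F_{919^7}:F_919] dividing [F_{919^48}:F_919] = 48, contradiction.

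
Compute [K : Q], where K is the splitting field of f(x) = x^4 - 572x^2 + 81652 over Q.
[K : Q] = 4

Solving the quadratic in x^2: x^2 = (572 ± √(572^2 - 4·81652))/2 = (572 ± √576)/2 = (572 ± 24)/2, giving x^2 = 274 or x^2 = 298. So f(x) = (x^2 - 274)(x^2 - 298) and the roots of f are ±√274, ±√298. Hence the splitting field is K = Q(√274, √298). Since 274 and 298 are distinct squarefree integers > 1, their product 81652 is not a perfect square, so √298 ∉ Q(√274). By the tower law [K:Q] = [Q(√274,√298):Q(√274)] · [Q(√274):Q] = 2 · 2 = 4.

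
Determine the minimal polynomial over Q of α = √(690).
m_α(x) = x^2 - 690

α satisfies α^2 - 690 = 0, so x^2 - 690 annihilates α. Since d = 690 is squarefree and ≠ 1, it is not a perfect square in Q, so x^2 - 690 has no rational root and is therefore irreducible over Q (a degree-2 polynomial over a field is irreducible iff it has no root). Hence m_α(x) = x^2 - 690.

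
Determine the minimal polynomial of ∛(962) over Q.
m_α(x) = x^3 - 962

α satisfies α^3 = 962, so x^3 - 962 annihilates α. By the rational root test, a rational root p/q (in lowest terms) of x^3 - 962 would satisfy p^3 = 962 q^3, forcing q = 1 and p^3 = 962; but 962 is not a perfect cube, contradiction. A monic cubic over Q with no rational root is irreducible (any nontrivial factorization would include a linear factor). Hence x^3 - 962 is the minimal polynomial of α, and in particular [Q(α):Q] = 3.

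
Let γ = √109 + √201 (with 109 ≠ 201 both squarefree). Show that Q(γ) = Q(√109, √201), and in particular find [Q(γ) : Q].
[Q(γ) : Q] = 4 (equivalently, Q(γ) = Q(√109, √201))

Obviously Q(γ) ⊆ Q(√109, √201), and [Q(√109, √201):Q] = 4 (since 109, 201 are distinct squarefree integers > 1 with 21909 not a perfect square). To show equality we compute the minimal polynomial of γ. From γ = √109 + √201: γ^2 = 109 + 2√(21909) + 201 = 310 + 2√(21909), so γ^2 - 310 = 2√(21909); squaring, (γ^2 - 310)^2 = 4·21909, i.e. γ^4 - 620γ^2 + 96100 - 87636 = 0, i.e. γ^4 - 620γ^2 + 8464 = 0. So γ is a root of x^4 - 620x^2 + 8464. This polynomial is irreducible over Q: it has no rational root (each ±√109 ± √201 is irrational), and any factorization into two quadratics over Q would force √(21909) ∈ Q (pairing opposite roots) or √109, √201 ∈ Q (other pairings), all impossible. Hence [Q(γ):Q] = 4 = [Q(√109, √201):Q], so Q(γ) = Q(√109, √201).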